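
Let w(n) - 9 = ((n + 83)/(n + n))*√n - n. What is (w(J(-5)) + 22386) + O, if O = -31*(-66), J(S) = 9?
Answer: 73342/3 ≈ 24447.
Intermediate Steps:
O = 2046
w(n) = 9 - n + (83 + n)/(2*√n) (w(n) = 9 + (((n + 83)/(n + n))*√n - n) = 9 + (((83 + n)/((2*n)))*√n - n) = 9 + (((83 + n)*(1/(2*n)))*√n - n) = 9 + (((83 + n)/(2*n))*√n - n) = 9 + ((83 + n)/(2*√n) - n) = 9 + (-n + (83 + n)/(2*√n)) = 9 - n + (83 + n)/(2*√n))
(w(J(-5)) + 22386) + O = ((9 + √9/2 - 1*9 + 83/(2*√9)) + 22386) + 2046 = ((9 + (½)*3 - 9 + (83/2)*(⅓)) + 22386) + 2046 = ((9 + 3/2 - 9 + 83/6) + 22386) + 2046 = (46/3 + 22386) + 2046 = 67204/3 + 2046 = 73342/3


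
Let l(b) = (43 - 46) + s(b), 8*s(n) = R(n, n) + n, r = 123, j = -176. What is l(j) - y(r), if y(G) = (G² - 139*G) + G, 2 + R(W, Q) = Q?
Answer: 7191/4 ≈ 1797.8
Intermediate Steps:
R(W, Q) = -2 + Q
s(n) = -¼ + n/4 (s(n) = ((-2 + n) + n)/8 = (-2 + 2*n)/8 = -¼ + n/4)
y(G) = G² - 138*G
l(b) = -13/4 + b/4 (l(b) = (43 - 46) + (-¼ + b/4) = -3 + (-¼ + b/4) = -13/4 + b/4)
l(j) - y(r) = (-13/4 + (¼)*(-176)) - 123*(-138 + 123) = (-13/4 - 44) - 123*(-15) = -189/4 - 1*(-1845) = -189/4 + 1845 = 7191/4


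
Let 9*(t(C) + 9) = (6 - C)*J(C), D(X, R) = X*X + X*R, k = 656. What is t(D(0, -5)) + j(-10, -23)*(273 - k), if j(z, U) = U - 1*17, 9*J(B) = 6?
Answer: 137803/9 ≈ 15311.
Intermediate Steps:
J(B) = ⅔ (J(B) = (⅑)*6 = ⅔)
j(z, U) = -17 + U (j(z, U) = U - 17 = -17 + U)
D(X, R) = X² + R*X
t(C) = -77/9 - 2*C/27 (t(C) = -9 + ((6 - C)*(⅔))/9 = -9 + (4 - 2*C/3)/9 = -9 + (4/9 - 2*C/27) = -77/9 - 2*C/27)
t(D(0, -5)) + j(-10, -23)*(273 - k) = (-77/9 - 0*(-5 + 0)) + (-17 - 23)*(273 - 1*656) = (-77/9 - 0*(-5)) - 40*(273 - 656) = (-77/9 - 2/27*0) - 40*(-383) = (-77/9 + 0) + 15320 = -77/9 + 15320 = 137803/9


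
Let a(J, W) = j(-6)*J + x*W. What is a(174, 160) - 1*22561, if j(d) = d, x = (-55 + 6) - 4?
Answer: -32085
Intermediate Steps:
x = -53 (x = -49 - 4 = -53)
a(J, W) = -53*W - 6*J (a(J, W) = -6*J - 53*W = -53*W - 6*J)
a(174, 160) - 1*22561 = (-53*160 - 6*174) - 1*22561 = (-8480 - 1044) - 22561 = -9524 - 22561 = -32085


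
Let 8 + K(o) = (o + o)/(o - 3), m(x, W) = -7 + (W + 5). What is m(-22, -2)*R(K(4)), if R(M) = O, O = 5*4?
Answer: -80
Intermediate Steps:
m(x, W) = -2 + W (m(x, W) = -7 + (5 + W) = -2 + W)
K(o) = -8 + 2*o/(-3 + o) (K(o) = -8 + (o + o)/(o - 3) = -8 + (2*o)/(-3 + o) = -8 + 2*o/(-3 + o))
O = 20
R(M) = 20
m(-22, -2)*R(K(4)) = (-2 - 2)*20 = -4*20 = -80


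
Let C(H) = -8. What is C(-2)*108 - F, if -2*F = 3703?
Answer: 1975/2 ≈ 987.50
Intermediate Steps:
F = -3703/2 (F = -½*3703 = -3703/2 ≈ -1851.5)
C(-2)*108 - F = -8*108 - 1*(-3703/2) = -864 + 3703/2 = 1975/2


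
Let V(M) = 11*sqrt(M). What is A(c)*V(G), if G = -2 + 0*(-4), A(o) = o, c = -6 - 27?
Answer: -363*I*sqrt(2) ≈ -513.36*I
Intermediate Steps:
c = -33
G = -2 (G = -2 + 0 = -2)
A(c)*V(G) = -363*sqrt(-2) = -363*I*sqrt(2)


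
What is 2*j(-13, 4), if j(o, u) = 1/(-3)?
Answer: -⅔ ≈ -0.66667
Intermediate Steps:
j(o, u) = -⅓
2*j(-13, 4) = 2*(-⅓) = -⅔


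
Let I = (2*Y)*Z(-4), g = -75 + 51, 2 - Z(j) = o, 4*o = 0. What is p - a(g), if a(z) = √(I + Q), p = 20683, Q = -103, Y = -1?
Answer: 20683 - I*√107 ≈ 20683.0 - 10.344*I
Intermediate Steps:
o = 0 (o = (¼)*0 = 0)
Z(j) = 2 (Z(j) = 2 - 1*0 = 2 + 0 = 2)
g = -24
I = -4 (I = (2*(-1))*2 = -2*2 = -4)
a(z) = I*√107 (a(z) = √(-4 - 103) = √(-107) = I*√107)
p - a(g) = 20683 - I*√107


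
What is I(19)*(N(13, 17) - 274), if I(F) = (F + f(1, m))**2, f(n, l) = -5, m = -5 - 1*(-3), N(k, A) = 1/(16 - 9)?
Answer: -53676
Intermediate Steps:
N(k, A) = 1/7
m = -2 (m = -5 + 3 = -2)
I(F) = (-5 + F)**2 (I(F) = (F - 5)**2 = (-5 + F)**2)
I(19)*(N(13, 17) - 274) = (-5 + 19)**2*(1/7 - 274) = 14**2*(-1917/7) = 196*(-1917/7) = -53676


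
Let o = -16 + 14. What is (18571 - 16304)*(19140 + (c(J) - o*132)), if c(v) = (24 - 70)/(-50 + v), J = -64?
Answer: 2507417617/57 ≈ 4.3990e+7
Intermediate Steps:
c(v) = -46/(-50 + v)
o = -2
(18571 - 16304)*(19140 + (c(J) - o*132)) = (18571 - 16304)*(19140 + (-46/(-50 - 64) - (-2)*132)) = 2267*(19140 + (-46/(-114) - 1*(-264))) = 2267*(19140 + (-46*(-1/114) + 264)) = 2267*(19140 + (23/57 + 264)) = 2267*(19140 + 15071/57) = 2267*(1106051/57) = 2507417617/57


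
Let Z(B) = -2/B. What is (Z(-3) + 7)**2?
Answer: 529/9 ≈ 58.778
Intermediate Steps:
(Z(-3) + 7)**2 = (-2/(-3) + 7)**2 = (-2*(-1/3) + 7)**2 = (2/3 + 7)**2 = (23/3)**2 = 529/9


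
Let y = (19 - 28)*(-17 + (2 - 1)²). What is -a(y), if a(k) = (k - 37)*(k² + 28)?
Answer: -2221748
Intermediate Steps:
y = 144 (y = -9*(-17 + 1²) = -9*(-17 + 1) = -9*(-16) = 144)
a(k) = (-37 + k)*(28 + k²)
-a(y) = -(-1036 + 144³ - 37*144² + 28*144) = -(-1036 + 2985984 - 37*20736 + 4032) = -(-1036 + 2985984 - 767232 + 4032) = -1*2221748 = -2221748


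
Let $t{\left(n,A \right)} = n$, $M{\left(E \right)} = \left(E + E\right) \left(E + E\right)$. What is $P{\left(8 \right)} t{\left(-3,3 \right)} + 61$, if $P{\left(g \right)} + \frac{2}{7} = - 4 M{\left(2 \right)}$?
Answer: $\frac{1777}{7} \approx 253.86$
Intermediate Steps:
$M{\left(E \right)} = 4 E^{2}$ ($M{\left(E \right)} = 2 E 2 E = 4 E^{2}$)
$P{\left(g \right)} = - \frac{450}{7}$ ($P{\left(g \right)} = - \frac{2}{7} - 4 \cdot 4 \cdot 2^{2} = - \frac{2}{7} - 4 \cdot 4 \cdot 4 = - \frac{2}{7} - 64 = - \frac{450}{7}$)
$P{\left(8 \right)} t{\left(-3,3 \right)} + 61 = \left(- \frac{450}{7}\right) \left(-3\right) + 61 = \frac{1350}{7} + 61 = \frac{1777}{7}$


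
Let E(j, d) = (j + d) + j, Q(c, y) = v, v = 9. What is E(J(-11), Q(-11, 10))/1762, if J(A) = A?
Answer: -13/1762 ≈ -0.0073780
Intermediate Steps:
Q(c, y) = 9
E(j, d) = d + 2*j (E(j, d) = (d + j) + j = d + 2*j)
E(J(-11), Q(-11, 10))/1762 = (9 + 2*(-11))/1762 = (9 - 22)*(1/1762) = -13*1/1762 = -13/1762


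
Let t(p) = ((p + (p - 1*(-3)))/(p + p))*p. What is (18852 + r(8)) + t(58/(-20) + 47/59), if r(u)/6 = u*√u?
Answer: 5561162/295 + 96*√2 ≈ 18987.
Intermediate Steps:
r(u) = 6*u^(3/2) (r(u) = 6*(u*√u) = 6*u^(3/2))
t(p) = 3/2 + p (t(p) = ((p + (p + 3))/((2*p)))*p = ((p + (3 + p))*(1/(2*p)))*p = ((3 + 2*p)*(1/(2*p)))*p = ((3 + 2*p)/(2*p))*p = 3/2 + p)
(18852 + r(8)) + t(58/(-20) + 47/59) = (18852 + 6*8^(3/2)) + (3/2 + (58/(-20) + 47/59)) = (18852 + 6*(16*√2)) + (3/2 + (58*(-1/20) + 47*(1/59))) = (18852 + 96*√2) + (3/2 + (-29/10 + 47/59)) = (18852 + 96*√2) + (3/2 - 1241/590) = (18852 + 96*√2) - 178/295 = 5561162/295 + 96*√2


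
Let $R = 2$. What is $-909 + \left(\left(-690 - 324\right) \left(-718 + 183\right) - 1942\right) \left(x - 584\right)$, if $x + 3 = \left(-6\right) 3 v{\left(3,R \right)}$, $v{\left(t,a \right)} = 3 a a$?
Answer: $-434060953$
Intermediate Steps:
$v{\left(t,a \right)} = 3 a^{2}$
$x = -219$ ($x = -3 + \left(-6\right) 3 \cdot 3 \cdot 2^{2} = -3 - 18 \cdot 3 \cdot 4 = -3 - 216 = -219$)
$-909 + \left(\left(-690 - 324\right) \left(-718 + 183\right) - 1942\right) \left(x - 584\right) = -909 + \left(\left(-690 - 324\right) \left(-718 + 183\right) - 1942\right) \left(-219 - 584\right) = -909 + \left(\left(-1014\right) \left(-535\right) - 1942\right) \left(-803\right) = -909 + \left(542490 - 1942\right) \left(-803\right) = -909 + 540548 \left(-803\right) = -909 - 434060044 = -434060953$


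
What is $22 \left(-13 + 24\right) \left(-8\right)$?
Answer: $-1936$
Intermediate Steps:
$22 \left(-13 + 24\right) \left(-8\right) = 22 \cdot 11 \left(-8\right) = 242 \left(-8\right) = -1936$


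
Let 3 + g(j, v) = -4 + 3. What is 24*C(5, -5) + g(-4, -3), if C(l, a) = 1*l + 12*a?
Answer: -1324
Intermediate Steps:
g(j, v) = -4 (g(j, v) = -3 + (-4 + 3) = -3 - 1 = -4)
C(l, a) = l + 12*a
24*C(5, -5) + g(-4, -3) = 24*(5 + 12*(-5)) - 4 = 24*(5 - 60) - 4 = 24*(-55) - 4 = -1320 - 4 = -1324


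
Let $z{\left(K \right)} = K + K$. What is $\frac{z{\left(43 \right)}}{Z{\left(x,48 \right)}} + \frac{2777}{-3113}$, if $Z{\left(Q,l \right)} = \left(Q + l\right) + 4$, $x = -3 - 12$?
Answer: $\frac{164969}{115181} \approx 1.4323$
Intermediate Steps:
$x = -15$ ($x = -3 - 12 = -15$)
$Z{\left(Q,l \right)} = 4 + Q + l$
$z{\left(K \right)} = 2 K$
$\frac{z{\left(43 \right)}}{Z{\left(x,48 \right)}} + \frac{2777}{-3113} = \frac{2 \cdot 43}{4 - 15 + 48} + \frac{2777}{-3113} = \frac{86}{37} + 2777 \left(- \frac{1}{3113}\right) = 86 \cdot \frac{1}{37} - \frac{2777}{3113} = \frac{86}{37} - \frac{2777}{3113} = \frac{164969}{115181}$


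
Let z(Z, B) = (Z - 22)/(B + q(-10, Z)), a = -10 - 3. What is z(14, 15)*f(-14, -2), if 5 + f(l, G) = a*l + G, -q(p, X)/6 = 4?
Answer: 1400/9 ≈ 155.56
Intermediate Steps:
q(p, X) = -24 (q(p, X) = -6*4 = -24)
a = -13
z(Z, B) = (-22 + Z)/(-24 + B) (z(Z, B) = (Z - 22)/(B - 24) = (-22 + Z)/(-24 + B))
f(l, G) = -5 + G - 13*l (f(l, G) = -5 + (-13*l + G) = -5 + (G - 13*l) = -5 + G - 13*l)
z(14, 15)*f(-14, -2) = ((-22 + 14)/(-24 + 15))*(-5 - 2 - 13*(-14)) = (-8/(-9))*(-5 - 2 + 182) = -1/9*(-8)*175 = (8/9)*175 = 1400/9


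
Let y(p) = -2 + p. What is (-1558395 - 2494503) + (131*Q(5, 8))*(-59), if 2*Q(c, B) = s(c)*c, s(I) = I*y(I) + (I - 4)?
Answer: -4362058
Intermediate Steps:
s(I) = -4 + I + I*(-2 + I) (s(I) = I*(-2 + I) + (I - 4) = I*(-2 + I) + (-4 + I) = -4 + I + I*(-2 + I))
Q(c, B) = c*(-4 + c² - c)/2 (Q(c, B) = ((-4 + c² - c)*c)/2 = (c*(-4 + c² - c))/2 = c*(-4 + c² - c)/2)
(-1558395 - 2494503) + (131*Q(5, 8))*(-59) = (-1558395 - 2494503) + (131*((½)*5*(-4 + 5² - 1*5)))*(-59) = -4052898 + (131*((½)*5*(-4 + 25 - 5)))*(-59) = -4052898 + (131*((½)*5*16))*(-59) = -4052898 + (131*40)*(-59) = -4052898 + 5240*(-59) = -4052898 - 309160 = -4362058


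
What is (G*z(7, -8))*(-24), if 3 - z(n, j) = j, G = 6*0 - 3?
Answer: 792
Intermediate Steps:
G = -3 (G = 0 - 3 = -3)
z(n, j) = 3 - j
(G*z(7, -8))*(-24) = -3*(3 - 1*(-8))*(-24) = -3*(3 + 8)*(-24) = -3*11*(-24) = -33*(-24) = 792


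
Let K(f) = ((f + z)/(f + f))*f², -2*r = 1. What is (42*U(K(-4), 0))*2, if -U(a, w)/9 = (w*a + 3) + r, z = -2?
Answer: -1890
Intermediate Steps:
r = -½ (r = -½*1 = -½ ≈ -0.50000)
K(f) = f*(-2 + f)/2 (K(f) = ((f - 2)/(f + f))*f² = ((-2 + f)/((2*f)))*f² = ((-2 + f)*(1/(2*f)))*f² = ((-2 + f)/(2*f))*f² = f*(-2 + f)/2)
U(a, w) = -45/2 - 9*a*w (U(a, w) = -9*((w*a + 3) - ½) = -9*((a*w + 3) - ½) = -9*((3 + a*w) - ½) = -9*(5/2 + a*w) = -45/2 - 9*a*w)
(42*U(K(-4), 0))*2 = (42*(-45/2 - 9*(½)*(-4)*(-2 - 4)*0))*2 = (42*(-45/2 - 9*(½)*(-4)*(-6)*0))*2 = (42*(-45/2 - 9*12*0))*2 = (42*(-45/2 + 0))*2 = (42*(-45/2))*2 = -945*2 = -1890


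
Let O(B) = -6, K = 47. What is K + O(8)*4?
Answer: 23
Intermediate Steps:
K + O(8)*4 = 47 - 6*4 = 47 - 24 = 23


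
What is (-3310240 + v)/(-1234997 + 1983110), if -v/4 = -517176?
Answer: -1241536/748113 ≈ -1.6596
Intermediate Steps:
v = 2068704 (v = -4*(-517176) = 2068704)
(-3310240 + v)/(-1234997 + 1983110) = (-3310240 + 2068704)/(-1234997 + 1983110) = -1241536/748113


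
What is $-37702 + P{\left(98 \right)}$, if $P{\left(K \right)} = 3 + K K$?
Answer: $-28095$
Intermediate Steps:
$P{\left(K \right)} = 3 + K^{2}$
$-37702 + P{\left(98 \right)} = -37702 + \left(3 + 98^{2}\right) = -37702 + \left(3 + 9604\right) = -37702 + 9607 = -28095$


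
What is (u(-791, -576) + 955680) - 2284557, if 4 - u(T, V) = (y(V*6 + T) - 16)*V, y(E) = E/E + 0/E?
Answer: -1337513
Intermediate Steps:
y(E) = 1 (y(E) = 1 + 0 = 1)
u(T, V) = 4 + 15*V (u(T, V) = 4 - (1 - 16)*V = 4 - (-15)*V = 4 + 15*V)
(u(-791, -576) + 955680) - 2284557 = ((4 + 15*(-576)) + 955680) - 2284557 = ((4 - 8640) + 955680) - 2284557 = (-8636 + 955680) - 2284557 = 947044 - 2284557 = -1337513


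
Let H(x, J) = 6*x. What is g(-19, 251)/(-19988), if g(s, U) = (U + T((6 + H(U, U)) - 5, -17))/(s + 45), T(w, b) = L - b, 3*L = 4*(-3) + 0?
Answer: -33/64961 ≈ -0.00050800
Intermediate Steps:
L = -4 (L = (4*(-3) + 0)/3 = (-12 + 0)/3 = (⅓)*(-12) = -4)
T(w, b) = -4 - b
g(s, U) = (13 + U)/(45 + s) (g(s, U) = (U + (-4 - 1*(-17)))/(s + 45) = (U + (-4 + 17))/(45 + s) = (U + 13)/(45 + s) = (13 + U)/(45 + s))
g(-19, 251)/(-19988) = ((13 + 251)/(45 - 19))/(-19988) = (264/26)*(-1/19988) = ((1/26)*264)*(-1/19988) = (132/13)*(-1/19988) = -33/64961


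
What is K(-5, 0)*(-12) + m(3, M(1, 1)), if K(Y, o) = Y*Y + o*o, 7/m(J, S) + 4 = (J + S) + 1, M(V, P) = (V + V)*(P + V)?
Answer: -1193/4 ≈ -298.25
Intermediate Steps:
M(V, P) = 2*V*(P + V) (M(V, P) = (2*V)*(P + V) = 2*V*(P + V))
m(J, S) = 7/(-3 + J + S) (m(J, S) = 7/(-4 + ((J + S) + 1)) = 7/(-4 + (1 + J + S)) = 7/(-3 + J + S))
K(Y, o) = Y² + o²
K(-5, 0)*(-12) + m(3, M(1, 1)) = ((-5)² + 0²)*(-12) + 7/(-3 + 3 + 2*1*(1 + 1)) = (25 + 0)*(-12) + 7/(-3 + 3 + 2*1*2) = 25*(-12) + 7/(-3 + 3 + 4) = -300 + 7/4 = -1193/4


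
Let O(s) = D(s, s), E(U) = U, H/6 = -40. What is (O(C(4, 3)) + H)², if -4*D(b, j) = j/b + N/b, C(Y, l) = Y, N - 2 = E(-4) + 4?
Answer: 3697929/64 ≈ 57780.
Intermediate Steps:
H = -240 (H = 6*(-40) = -240)
N = 2 (N = 2 + (-4 + 4) = 2 + 0 = 2)
D(b, j) = -1/(2*b) - j/(4*b) (D(b, j) = -(j/b + 2/b)/4 = -(2/b + j/b)/4 = -1/(2*b) - j/(4*b))
O(s) = (-2 - s)/(4*s)
(O(C(4, 3)) + H)² = ((¼)*(-2 - 1*4)/4 - 240)² = ((¼)*(¼)*(-2 - 4) - 240)² = ((¼)*(¼)*(-6) - 240)² = (-3/8 - 240)² = (-1923/8)² = 3697929/64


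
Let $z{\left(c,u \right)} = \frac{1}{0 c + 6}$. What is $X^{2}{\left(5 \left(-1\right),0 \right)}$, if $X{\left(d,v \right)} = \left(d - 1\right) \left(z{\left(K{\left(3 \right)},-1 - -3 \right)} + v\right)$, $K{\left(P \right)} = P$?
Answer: $1$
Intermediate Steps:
$z{\left(c,u \right)} = \frac{1}{6}$ ($z{\left(c,u \right)} = \frac{1}{0 + 6} = \frac{1}{6}$)
$X{\left(d,v \right)} = \left(-1 + d\right) \left(\frac{1}{6} + v\right)$ ($X{\left(d,v \right)} = \left(d - 1\right) \left(\frac{1}{6} + v\right) = \left(-1 + d\right) \left(\frac{1}{6} + v\right)$)
$X^{2}{\left(5 \left(-1\right),0 \right)} = \left(- \frac{1}{6} - 0 + \frac{5 \left(-1\right)}{6} + 5 \left(-1\right) 0\right)^{2} = \left(- \frac{1}{6} + 0 + \frac{1}{6} \left(-5\right) - 0\right)^{2} = \left(- \frac{1}{6} + 0 - \frac{5}{6} + 0\right)^{2} = \left(-1\right)^{2} = 1$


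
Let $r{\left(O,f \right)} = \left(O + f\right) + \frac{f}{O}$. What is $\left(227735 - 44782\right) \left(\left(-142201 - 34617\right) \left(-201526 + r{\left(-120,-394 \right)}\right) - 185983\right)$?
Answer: $\frac{196071876398790761}{30} \approx 6.5357 \cdot 10^{15}$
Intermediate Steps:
$r{\left(O,f \right)} = O + f + \frac{f}{O}$
$\left(227735 - 44782\right) \left(\left(-142201 - 34617\right) \left(-201526 + r{\left(-120,-394 \right)}\right) - 185983\right) = \left(227735 - 44782\right) \left(\left(-142201 - 34617\right) \left(-201526 - \left(514 - \frac{197}{60}\right)\right) - 185983\right) = 182953 \left(- 176818 \left(-201526 - \frac{30643}{60}\right) - 185983\right) = 182953 \left(\left(-176818\right) \left(- \frac{12122203}{60}\right) - 185983\right) = 182953 \left(\frac{1071711845027}{30} - 185983\right) = 182953 \cdot \frac{1071706265537}{30} = \frac{196071876398790761}{30}$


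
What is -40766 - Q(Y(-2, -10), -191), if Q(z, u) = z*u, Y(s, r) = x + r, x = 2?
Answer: -42294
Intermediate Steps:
Y(s, r) = 2 + r
Q(z, u) = u*z
-40766 - Q(Y(-2, -10), -191) = -40766 - (-191)*(2 - 10) = -40766 - (-191)*(-8) = -40766 - 1*1528 = -40766 - 1528 = -42294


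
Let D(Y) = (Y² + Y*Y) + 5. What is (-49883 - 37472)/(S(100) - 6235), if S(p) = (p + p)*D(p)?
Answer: -17471/798953 ≈ -0.021867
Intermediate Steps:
D(Y) = 5 + 2*Y² (D(Y) = (Y² + Y²) + 5 = 2*Y² + 5 = 5 + 2*Y²)
S(p) = 2*p*(5 + 2*p²) (S(p) = (p + p)*(5 + 2*p²) = (2*p)*(5 + 2*p²) = 2*p*(5 + 2*p²))
(-49883 - 37472)/(S(100) - 6235) = (-49883 - 37472)/((4*100³ + 10*100) - 6235) = -87355/((4*1000000 + 1000) - 6235) = -87355/((4000000 + 1000) - 6235) = -87355/(4001000 - 6235) = -87355/3994765 = -87355*1/3994765 = -17471/798953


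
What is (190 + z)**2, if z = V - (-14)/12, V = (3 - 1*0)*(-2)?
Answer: 1234321/36 ≈ 34287.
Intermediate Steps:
V = -6 (V = (3 + 0)*(-2) = 3*(-2) = -6)
z = -29/6 (z = -6 - (-14)/12 = -6 - 2*(-7/12) = -6 + 7/6 = -29/6 ≈ -4.8333)
(190 + z)**2 = (190 - 29/6)**2 = (1111/6)**2 = 1234321/36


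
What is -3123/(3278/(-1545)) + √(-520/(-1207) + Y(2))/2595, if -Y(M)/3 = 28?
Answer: 4825035/3278 + 2*I*√30436919/3132165 ≈ 1471.9 + 0.0035228*I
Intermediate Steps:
Y(M) = -84 (Y(M) = -3*28 = -84)
-3123/(3278/(-1545)) + √(-520/(-1207) + Y(2))/2595 = -3123/(3278/(-1545)) + √(-520/(-1207) - 84)/2595 = -3123/(3278*(-1/1545)) + √(-520*(-1/1207) - 84)*(1/2595) = -3123/(-3278/1545) + √(520/1207 - 84)*(1/2595) = -3123*(-1545/3278) + √(-100868/1207)*(1/2595) = 4825035/3278 + (2*I*√30436919/1207)*(1/2595) = 4825035/3278 + 2*I*√30436919/3132165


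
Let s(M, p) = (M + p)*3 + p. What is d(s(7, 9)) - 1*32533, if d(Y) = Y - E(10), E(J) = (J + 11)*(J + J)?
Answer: -32896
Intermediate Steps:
E(J) = 2*J*(11 + J) (E(J) = (11 + J)*(2*J) = 2*J*(11 + J))
s(M, p) = 3*M + 4*p (s(M, p) = (3*M + 3*p) + p = 3*M + 4*p)
d(Y) = -420 + Y (d(Y) = Y - 2*10*(11 + 10) = Y - 2*10*21 = Y - 1*420 = Y - 420 = -420 + Y)
d(s(7, 9)) - 1*32533 = (-420 + (3*7 + 4*9)) - 1*32533 = (-420 + (21 + 36)) - 32533 = (-420 + 57) - 32533 = -363 - 32533 = -32896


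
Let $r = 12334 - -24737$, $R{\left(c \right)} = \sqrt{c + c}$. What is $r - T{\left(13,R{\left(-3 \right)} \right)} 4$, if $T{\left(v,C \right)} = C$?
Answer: $37071 - 4 i \sqrt{6} \approx 37071.0 - 9.798 i$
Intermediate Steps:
$R{\left(c \right)} = \sqrt{2} \sqrt{c}$ ($R{\left(c \right)} = \sqrt{2 c} = \sqrt{2} \sqrt{c}$)
$r = 37071$ ($r = 12334 + 24737 = 37071$)
$r - T{\left(13,R{\left(-3 \right)} \right)} 4 = 37071 - \sqrt{2} \sqrt{-3} \cdot 4 = 37071 - \sqrt{2} i \sqrt{3} \cdot 4 = 37071 - i \sqrt{6} \cdot 4 = 37071 - 4 i \sqrt{6}$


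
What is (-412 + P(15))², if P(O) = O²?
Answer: 34969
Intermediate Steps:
(-412 + P(15))² = (-412 + 15²)² = (-412 + 225)² = (-187)² = 34969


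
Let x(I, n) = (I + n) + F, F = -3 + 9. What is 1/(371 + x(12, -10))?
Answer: 1/379 ≈ 0.0026385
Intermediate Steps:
F = 6
x(I, n) = 6 + I + n (x(I, n) = (I + n) + 6 = 6 + I + n)
1/(371 + x(12, -10)) = 1/(371 + (6 + 12 - 10)) = 1/(371 + 8) = 1/379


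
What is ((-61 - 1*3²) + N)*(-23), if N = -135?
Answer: 4715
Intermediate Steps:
((-61 - 1*3²) + N)*(-23) = ((-61 - 1*3²) - 135)*(-23) = ((-61 - 1*9) - 135)*(-23) = ((-61 - 9) - 135)*(-23) = (-70 - 135)*(-23) = -205*(-23) = 4715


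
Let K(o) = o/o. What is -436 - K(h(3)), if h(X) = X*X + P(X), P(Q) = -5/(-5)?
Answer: -437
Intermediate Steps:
P(Q) = 1 (P(Q) = -5*(-1/5) = 1)
h(X) = 1 + X**2 (h(X) = X*X + 1 = X**2 + 1 = 1 + X**2)
K(o) = 1
-436 - K(h(3)) = -436 - 1*1 = -436 - 1 = -437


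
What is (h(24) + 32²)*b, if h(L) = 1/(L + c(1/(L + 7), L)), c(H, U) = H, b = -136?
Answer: -103755896/745 ≈ -1.3927e+5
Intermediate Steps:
h(L) = 1/(L + 1/(7 + L)) (h(L) = 1/(L + 1/(L + 7)) = 1/(L + 1/(7 + L)))
(h(24) + 32²)*b = ((7 + 24)/(1 + 24*(7 + 24)) + 32²)*(-136) = (31/(1 + 24*31) + 1024)*(-136) = (31/(1 + 744) + 1024)*(-136) = (31/745 + 1024)*(-136) = (762911/745)*(-136) = -103755896/745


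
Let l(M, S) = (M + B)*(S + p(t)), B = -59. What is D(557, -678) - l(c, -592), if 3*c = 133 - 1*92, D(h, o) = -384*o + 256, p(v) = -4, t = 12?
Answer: 700768/3 ≈ 2.3359e+5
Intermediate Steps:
D(h, o) = 256 - 384*o
c = 41/3 (c = (133 - 1*92)/3 = (133 - 92)/3 = (⅓)*41 = 41/3 ≈ 13.667)
l(M, S) = (-59 + M)*(-4 + S) (l(M, S) = (M - 59)*(S - 4) = (-59 + M)*(-4 + S))
D(557, -678) - l(c, -592) = (256 - 384*(-678)) - (236 - 59*(-592) - 4*41/3 + (41/3)*(-592)) = (256 + 260352) - (236 + 34928 - 164/3 - 24272/3) = 260608 - 1*81056/3 = 260608 - 81056/3 = 700768/3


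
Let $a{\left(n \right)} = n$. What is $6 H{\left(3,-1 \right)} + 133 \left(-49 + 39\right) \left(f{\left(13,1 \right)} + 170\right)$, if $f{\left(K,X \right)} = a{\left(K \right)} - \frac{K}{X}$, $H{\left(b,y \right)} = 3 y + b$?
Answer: $-226100$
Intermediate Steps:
$H{\left(b,y \right)} = b + 3 y$
$f{\left(K,X \right)} = K - \frac{K}{X}$
$6 H{\left(3,-1 \right)} + 133 \left(-49 + 39\right) \left(f{\left(13,1 \right)} + 170\right) = 6 \left(3 + 3 \left(-1\right)\right) + 133 \left(-49 + 39\right) \left(\left(13 - \frac{13}{1}\right) + 170\right) = 6 \left(3 - 3\right) + 133 \left(- 10 \left(\left(13 - 13 \cdot 1\right) + 170\right)\right) = 6 \cdot 0 + 133 \left(- 10 \left(\left(13 - 13\right) + 170\right)\right) = 0 + 133 \left(- 10 \left(0 + 170\right)\right) = 0 + 133 \left(\left(-10\right) 170\right) = 0 + 133 \left(-1700\right) = 0 - 226100 = -226100$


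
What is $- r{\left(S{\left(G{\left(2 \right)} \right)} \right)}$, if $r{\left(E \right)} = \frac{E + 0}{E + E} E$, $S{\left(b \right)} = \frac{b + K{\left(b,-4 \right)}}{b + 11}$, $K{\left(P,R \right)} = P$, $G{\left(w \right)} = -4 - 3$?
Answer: $\frac{7}{4} \approx 1.75$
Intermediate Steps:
$G{\left(w \right)} = -7$
$S{\left(b \right)} = \frac{2 b}{11 + b}$ ($S{\left(b \right)} = \frac{b + b}{b + 11} = \frac{2 b}{11 + b}$)
$r{\left(E \right)} = \frac{E}{2}$ ($r{\left(E \right)} = \frac{E}{2 E} E = E \frac{1}{2 E} E = \frac{E}{2}$)
$- r{\left(S{\left(G{\left(2 \right)} \right)} \right)} = - \frac{2 \left(-7\right) \frac{1}{11 - 7}}{2} = - \frac{2 \left(-7\right) \frac{1}{4}}{2} = - \frac{-7}{2 \cdot 2} = \left(-1\right) \left(- \frac{7}{4}\right) = \frac{7}{4}$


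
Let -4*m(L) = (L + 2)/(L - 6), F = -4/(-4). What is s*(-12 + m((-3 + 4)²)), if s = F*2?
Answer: -237/10 ≈ -23.700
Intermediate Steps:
F = 1 (F = -4*(-¼) = 1)
m(L) = -(2 + L)/(4*(-6 + L)) (m(L) = -(L + 2)/(4*(L - 6)) = -(2 + L)/(4*(-6 + L)))
s = 2 (s = 1*2 = 2)
s*(-12 + m((-3 + 4)²)) = 2*(-12 + (-2 - (-3 + 4)²)/(4*(-6 + (-3 + 4)²))) = 2*(-12 + (-2 - 1*1²)/(4*(-6 + 1²))) = 2*(-12 + (-2 - 1*1)/(4*(-6 + 1))) = 2*(-12 + (¼)*(-2 - 1)/(-5)) = 2*(-12 + (¼)*(-⅕)*(-3)) = 2*(-12 + 3/20) = 2*(-237/20) = -237/10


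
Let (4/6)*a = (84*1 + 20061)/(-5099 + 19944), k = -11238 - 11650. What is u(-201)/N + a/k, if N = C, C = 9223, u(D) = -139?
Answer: -19002821617/1253488190512 ≈ -0.015160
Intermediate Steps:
k = -22888
a = 12087/5938 (a = 3*((84*1 + 20061)/(-5099 + 19944))/2 = 3*((84 + 20061)/14845)/2 = 3*(20145*(1/14845))/2 = (3/2)*(4029/2969) = 12087/5938 ≈ 2.0355)
N = 9223
u(-201)/N + a/k = -139/9223 + (12087/5938)/(-22888) = -139*1/9223 + (12087/5938)*(-1/22888) = -139/9223 - 12087/135908944 = -19002821617/1253488190512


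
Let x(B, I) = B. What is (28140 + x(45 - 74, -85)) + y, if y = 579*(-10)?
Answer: 22321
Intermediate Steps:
y = -5790
(28140 + x(45 - 74, -85)) + y = (28140 + (45 - 74)) - 5790 = (28140 - 29) - 5790 = 28111 - 5790 = 22321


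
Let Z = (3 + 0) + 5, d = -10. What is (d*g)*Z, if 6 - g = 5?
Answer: -80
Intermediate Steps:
Z = 8 (Z = 3 + 5 = 8)
g = 1 (g = 6 - 1*5 = 6 - 5 = 1)
(d*g)*Z = -10*1*8 = -10*8 = -80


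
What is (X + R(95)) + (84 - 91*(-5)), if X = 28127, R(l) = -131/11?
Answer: 315195/11 ≈ 28654.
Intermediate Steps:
R(l) = -131/11 (R(l) = -131*1/11 = -131/11)
(X + R(95)) + (84 - 91*(-5)) = (28127 - 131/11) + (84 - 91*(-5)) = 309266/11 + (84 + 455) = 309266/11 + 539 = 315195/11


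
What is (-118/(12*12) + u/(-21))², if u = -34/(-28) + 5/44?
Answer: 1173405025/1506060864 ≈ 0.77912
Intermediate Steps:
u = 409/308 (u = -34*(-1/28) + 5*(1/44) = 17/14 + 5/44 = 409/308 ≈ 1.3279)
(-118/(12*12) + u/(-21))² = (-118/(12*12) + (409/308)/(-21))² = (-118/144 + (409/308)*(-1/21))² = (-118*1/144 - 409/6468)² = (-59/72 - 409/6468)² = (-34255/38808)² = 1173405025/1506060864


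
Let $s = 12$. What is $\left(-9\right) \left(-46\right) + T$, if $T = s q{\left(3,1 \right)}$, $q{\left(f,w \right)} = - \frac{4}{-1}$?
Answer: $462$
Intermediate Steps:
$q{\left(f,w \right)} = 4$ ($q{\left(f,w \right)} = \left(-4\right) \left(-1\right) = 4$)
$T = 48$ ($T = 12 \cdot 4 = 48$)
$\left(-9\right) \left(-46\right) + T = \left(-9\right) \left(-46\right) + 48 = 414 + 48 = 462$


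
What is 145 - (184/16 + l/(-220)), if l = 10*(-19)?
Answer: 1459/11 ≈ 132.64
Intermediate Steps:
l = -190
145 - (184/16 + l/(-220)) = 145 - (184/16 - 190/(-220)) = 145 - (184*(1/16) - 190*(-1/220)) = 145 - (23/2 + 19/22) = 145 - 1*136/11 = 145 - 136/11 = 1459/11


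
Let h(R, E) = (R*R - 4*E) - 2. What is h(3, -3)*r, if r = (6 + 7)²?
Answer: 3211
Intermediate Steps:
h(R, E) = -2 + R² - 4*E (h(R, E) = (R² - 4*E) - 2 = -2 + R² - 4*E)
r = 169 (r = 13² = 169)
h(3, -3)*r = (-2 + 3² - 4*(-3))*169 = (-2 + 9 + 12)*169 = 19*169 = 3211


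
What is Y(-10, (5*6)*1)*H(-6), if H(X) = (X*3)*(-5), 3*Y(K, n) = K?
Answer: -300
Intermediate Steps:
Y(K, n) = K/3
H(X) = -15*X (H(X) = (3*X)*(-5) = -15*X)
Y(-10, (5*6)*1)*H(-6) = ((1/3)*(-10))*(-15*(-6)) = -10/3*90 = -300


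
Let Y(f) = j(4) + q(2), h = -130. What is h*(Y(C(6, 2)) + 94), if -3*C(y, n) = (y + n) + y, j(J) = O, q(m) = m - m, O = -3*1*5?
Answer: -10270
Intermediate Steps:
O = -15 (O = -3*5 = -15)
q(m) = 0
j(J) = -15
C(y, n) = -2*y/3 - n/3 (C(y, n) = -((y + n) + y)/3 = -((n + y) + y)/3 = -(n + 2*y)/3 = -2*y/3 - n/3)
Y(f) = -15 (Y(f) = -15 + 0 = -15)
h*(Y(C(6, 2)) + 94) = -130*(-15 + 94) = -130*79 = -10270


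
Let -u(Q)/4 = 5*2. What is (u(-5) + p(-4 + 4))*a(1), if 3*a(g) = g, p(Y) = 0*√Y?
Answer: -40/3 ≈ -13.333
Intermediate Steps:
p(Y) = 0
a(g) = g/3
u(Q) = -40 (u(Q) = -20*2 = -4*10 = -40)
(u(-5) + p(-4 + 4))*a(1) = (-40 + 0)*((⅓)*1) = -40*⅓ = -40/3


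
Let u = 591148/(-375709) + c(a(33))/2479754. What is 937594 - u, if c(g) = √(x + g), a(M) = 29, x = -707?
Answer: 352263095294/375709 - I*√678/2479754 ≈ 9.376e+5 - 1.05e-5*I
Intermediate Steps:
c(g) = √(-707 + g)
u = -591148/375709 + I*√678/2479754 (u = 591148/(-375709) + √(-707 + 29)/2479754 = 591148*(-1/375709) + √(-678)*(1/2479754) = -591148/375709 + (I*√678)*(1/2479754) = -591148/375709 + I*√678/2479754 ≈ -1.5734 + 1.05e-5*I)
937594 - u = 937594 - (-591148/375709 + I*√678/2479754) = 937594 + (591148/375709 - I*√678/2479754) = 352263095294/375709 - I*√678/2479754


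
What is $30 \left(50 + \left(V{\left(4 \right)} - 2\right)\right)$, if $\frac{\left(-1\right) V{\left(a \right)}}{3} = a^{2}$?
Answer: $0$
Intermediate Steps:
$V{\left(a \right)} = - 3 a^{2}$
$30 \left(50 + \left(V{\left(4 \right)} - 2\right)\right) = 30 \left(50 - \left(2 + 3 \cdot 4^{2}\right)\right) = 30 \left(50 - 50\right) = 30 \cdot 0 = 0$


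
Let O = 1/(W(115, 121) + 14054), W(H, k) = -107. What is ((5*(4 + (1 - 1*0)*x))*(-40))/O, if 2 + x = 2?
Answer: -11157600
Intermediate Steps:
x = 0 (x = -2 + 2 = 0)
O = 1/13947 (O = 1/(-107 + 14054) = 1/13947 ≈ 7.1700e-5)
((5*(4 + (1 - 1*0)*x))*(-40))/O = ((5*(4 + (1 - 1*0)*0))*(-40))/(1/13947) = ((5*(4 + (1 + 0)*0))*(-40))*13947 = ((5*(4 + 1*0))*(-40))*13947 = ((5*(4 + 0))*(-40))*13947 = ((5*4)*(-40))*13947 = (20*(-40))*13947 = -800*13947 = -11157600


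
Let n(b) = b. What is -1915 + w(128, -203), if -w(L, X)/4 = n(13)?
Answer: -1967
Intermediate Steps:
w(L, X) = -52 (w(L, X) = -4*13 = -52)
-1915 + w(128, -203) = -1915 - 52 = -1967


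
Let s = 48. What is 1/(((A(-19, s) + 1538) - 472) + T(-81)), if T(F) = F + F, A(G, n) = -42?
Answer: 1/862 ≈ 0.0011601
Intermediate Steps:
T(F) = 2*F
1/(((A(-19, s) + 1538) - 472) + T(-81)) = 1/(((-42 + 1538) - 472) + 2*(-81)) = 1/((1496 - 472) - 162) = 1/(1024 - 162) = 1/862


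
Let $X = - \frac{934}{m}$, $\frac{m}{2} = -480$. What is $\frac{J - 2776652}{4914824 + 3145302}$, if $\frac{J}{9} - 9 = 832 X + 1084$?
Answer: $- \frac{13797649}{40300630} \approx -0.34237$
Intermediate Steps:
$m = -960$ ($m = 2 \left(-480\right) = -960$)
$X = \frac{467}{480}$ ($X = - \frac{934}{-960} = \left(-934\right) \left(- \frac{1}{960}\right) = \frac{467}{480} \approx 0.97292$)
$J = \frac{85611}{5}$ ($J = 81 + 9 \left(832 \cdot \frac{467}{480} + 1084\right) = 81 + 9 \left(\frac{12142}{15} + 1084\right) = 81 + 9 \cdot \frac{28402}{15} = 81 + \frac{85206}{5} = \frac{85611}{5} \approx 17122.0$)
$\frac{J - 2776652}{4914824 + 3145302} = \frac{\frac{85611}{5} - 2776652}{4914824 + 3145302} = - \frac{13797649}{5 \cdot 8060126} = \left(- \frac{13797649}{5}\right) \frac{1}{8060126} = - \frac{13797649}{40300630}$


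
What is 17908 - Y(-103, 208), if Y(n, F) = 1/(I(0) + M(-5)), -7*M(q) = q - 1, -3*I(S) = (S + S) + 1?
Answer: 196967/11 ≈ 17906.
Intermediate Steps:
I(S) = -1/3 - 2*S/3 (I(S) = -((S + S) + 1)/3 = -(2*S + 1)/3 = -(1 + 2*S)/3 = -1/3 - 2*S/3)
M(q) = 1/7 - q/7 (M(q) = -(q - 1)/7 = -(-1 + q)/7 = 1/7 - q/7)
Y(n, F) = 21/11 (Y(n, F) = 1/((-1/3 - 2/3*0) + (1/7 - 1/7*(-5))) = 1/((-1/3 + 0) + (1/7 + 5/7)) = 1/(-1/3 + 6/7) = 1/(11/21) = 21/11)
17908 - Y(-103, 208) = 17908 - 1*21/11 = 17908 - 21/11 = 196967/11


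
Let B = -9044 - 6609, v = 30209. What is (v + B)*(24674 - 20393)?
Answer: 62314236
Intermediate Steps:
B = -15653
(v + B)*(24674 - 20393) = (30209 - 15653)*(24674 - 20393) = 14556*4281 = 62314236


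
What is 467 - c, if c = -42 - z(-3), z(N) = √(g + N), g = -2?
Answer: 509 + I*√5 ≈ 509.0 + 2.2361*I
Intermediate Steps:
z(N) = √(-2 + N)
c = -42 - I*√5 (c = -42 - √(-2 - 3) = -42 - √(-5) = -42 - I*√5 ≈ -42.0 - 2.2361*I)
467 - c = 467 - (-42 - I*√5) = 467 + (42 + I*√5) = 509 + I*√5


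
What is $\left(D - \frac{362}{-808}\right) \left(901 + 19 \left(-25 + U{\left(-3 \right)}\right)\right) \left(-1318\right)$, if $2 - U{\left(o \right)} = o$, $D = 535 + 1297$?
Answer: $- \frac{254176951751}{202} \approx -1.2583 \cdot 10^{9}$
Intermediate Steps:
$D = 1832$
$U{\left(o \right)} = 2 - o$
$\left(D - \frac{362}{-808}\right) \left(901 + 19 \left(-25 + U{\left(-3 \right)}\right)\right) \left(-1318\right) = \left(1832 - \frac{362}{-808}\right) \left(901 + 19 \left(-25 + \left(2 - -3\right)\right)\right) \left(-1318\right) = \left(1832 - - \frac{181}{404}\right) \left(901 + 19 \left(-25 + \left(2 + 3\right)\right)\right) \left(-1318\right) = \left(1832 + \frac{181}{404}\right) \left(901 + 19 \left(-25 + 5\right)\right) \left(-1318\right) = \frac{740309 \left(901 + 19 \left(-20\right)\right)}{404} \left(-1318\right) = \frac{740309 \left(901 - 380\right)}{404} \left(-1318\right) = \frac{740309}{404} \cdot 521 \left(-1318\right) = \frac{385700989}{404} \left(-1318\right) = - \frac{254176951751}{202}$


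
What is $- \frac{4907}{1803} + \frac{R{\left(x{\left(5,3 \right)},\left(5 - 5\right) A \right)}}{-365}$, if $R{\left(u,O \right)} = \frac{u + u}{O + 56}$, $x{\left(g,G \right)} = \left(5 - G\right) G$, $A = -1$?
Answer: $- \frac{25080179}{9213330} \approx -2.7222$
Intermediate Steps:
$x{\left(g,G \right)} = G \left(5 - G\right)$
$R{\left(u,O \right)} = \frac{2 u}{56 + O}$
$- \frac{4907}{1803} + \frac{R{\left(x{\left(5,3 \right)},\left(5 - 5\right) A \right)}}{-365} = - \frac{4907}{1803} + \frac{2 \cdot 3 \left(5 - 3\right) \frac{1}{56 + \left(5 - 5\right) \left(-1\right)}}{-365} = \left(-4907\right) \frac{1}{1803} + \frac{2 \cdot 3 \left(5 - 3\right)}{56 + 0 \left(-1\right)} \left(- \frac{1}{365}\right) = - \frac{4907}{1803} + \frac{2 \cdot 3 \cdot 2}{56 + 0} \left(- \frac{1}{365}\right) = - \frac{4907}{1803} + 2 \cdot 6 \cdot \frac{1}{56} \left(- \frac{1}{365}\right) = - \frac{4907}{1803} + \frac{3}{14} \left(- \frac{1}{365}\right) = - \frac{4907}{1803} - \frac{3}{5110} = - \frac{25080179}{9213330}$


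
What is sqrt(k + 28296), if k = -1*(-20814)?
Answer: sqrt(49110) ≈ 221.61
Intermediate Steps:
k = 20814
sqrt(k + 28296) = sqrt(20814 + 28296) = sqrt(49110)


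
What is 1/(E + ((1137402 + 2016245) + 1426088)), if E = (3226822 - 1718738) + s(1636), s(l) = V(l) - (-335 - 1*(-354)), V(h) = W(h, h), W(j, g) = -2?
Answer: 1/6087798 ≈ 1.6426e-7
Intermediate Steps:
V(h) = -2
s(l) = -21 (s(l) = -2 - (-335 - 1*(-354)) = -2 - (-335 + 354) = -2 - 1*19 = -2 - 19 = -21)
E = 1508063 (E = (3226822 - 1718738) - 21 = 1508084 - 21 = 1508063)
1/(E + ((1137402 + 2016245) + 1426088)) = 1/(1508063 + ((1137402 + 2016245) + 1426088)) = 1/(1508063 + (3153647 + 1426088)) = 1/(1508063 + 4579735) = 1/6087798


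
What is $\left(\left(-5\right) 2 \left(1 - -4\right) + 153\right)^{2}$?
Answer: $10609$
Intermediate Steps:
$\left(\left(-5\right) 2 \left(1 - -4\right) + 153\right)^{2} = \left(- 10 \left(1 + 4\right) + 153\right)^{2} = \left(\left(-10\right) 5 + 153\right)^{2} = \left(-50 + 153\right)^{2} = 103^{2} = 10609$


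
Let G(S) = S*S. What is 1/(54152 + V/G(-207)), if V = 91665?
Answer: 1587/85942619 ≈ 1.8466e-5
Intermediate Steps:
G(S) = S**2
1/(54152 + V/G(-207)) = 1/(54152 + 91665/((-207)**2)) = 1/(54152 + 91665/42849) = 1/(54152 + 91665*(1/42849)) = 1/(54152 + 3395/1587) = 1/(85942619/1587) = 1587/85942619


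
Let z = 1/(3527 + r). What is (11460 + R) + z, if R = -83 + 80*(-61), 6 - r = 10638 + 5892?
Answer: 84441508/12997 ≈ 6497.0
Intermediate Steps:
r = -16524 (r = 6 - (10638 + 5892) = 6 - 1*16530 = 6 - 16530 = -16524)
z = -1/12997 (z = 1/(3527 - 16524) = 1/(-12997) = -1/12997 ≈ -7.6941e-5)
R = -4963 (R = -83 - 4880 = -4963)
(11460 + R) + z = (11460 - 4963) - 1/12997 = 6497 - 1/12997 = 84441508/12997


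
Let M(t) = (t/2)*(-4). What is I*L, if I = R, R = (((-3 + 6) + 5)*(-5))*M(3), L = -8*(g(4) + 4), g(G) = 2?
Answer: -11520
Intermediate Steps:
M(t) = -2*t (M(t) = (t*(½))*(-4) = (t/2)*(-4) = -2*t)
L = -48 (L = -8*(2 + 4) = -8*6 = -48)
R = 240 (R = (((-3 + 6) + 5)*(-5))*(-2*3) = ((3 + 5)*(-5))*(-6) = (8*(-5))*(-6) = -40*(-6) = 240)
I = 240
I*L = 240*(-48) = -11520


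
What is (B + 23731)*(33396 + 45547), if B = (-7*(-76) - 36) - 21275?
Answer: 233039736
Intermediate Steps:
B = -20779 (B = (532 - 36) - 21275 = 496 - 21275 = -20779)
(B + 23731)*(33396 + 45547) = (-20779 + 23731)*(33396 + 45547) = 2952*78943 = 233039736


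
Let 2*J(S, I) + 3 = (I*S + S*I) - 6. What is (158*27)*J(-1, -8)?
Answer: 14931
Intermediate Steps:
J(S, I) = -9/2 + I*S (J(S, I) = -3/2 + ((I*S + S*I) - 6)/2 = -3/2 + ((I*S + I*S) - 6)/2 = -3/2 + (2*I*S - 6)/2 = -3/2 + (-6 + 2*I*S)/2 = -3/2 + (-3 + I*S) = -9/2 + I*S)
(158*27)*J(-1, -8) = (158*27)*(-9/2 - 8*(-1)) = 4266*(-9/2 + 8) = 4266*(7/2) = 14931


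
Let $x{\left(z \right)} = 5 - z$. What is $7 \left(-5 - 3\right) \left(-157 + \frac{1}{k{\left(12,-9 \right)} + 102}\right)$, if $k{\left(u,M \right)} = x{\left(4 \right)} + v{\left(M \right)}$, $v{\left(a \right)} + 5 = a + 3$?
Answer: $\frac{202202}{23} \approx 8791.4$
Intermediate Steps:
$v{\left(a \right)} = -2 + a$ ($v{\left(a \right)} = -5 + \left(a + 3\right) = -5 + \left(3 + a\right) = -2 + a$)
$k{\left(u,M \right)} = -1 + M$ ($k{\left(u,M \right)} = \left(5 - 4\right) + \left(-2 + M\right) = 1 + \left(-2 + M\right) = -1 + M$)
$7 \left(-5 - 3\right) \left(-157 + \frac{1}{k{\left(12,-9 \right)} + 102}\right) = 7 \left(-5 - 3\right) \left(-157 + \frac{1}{\left(-1 - 9\right) + 102}\right) = 7 \left(-8\right) \left(-157 + \frac{1}{-10 + 102}\right) = - 56 \left(-157 + \frac{1}{92}\right) = \left(-56\right) \left(- \frac{14443}{92}\right) = \frac{202202}{23}$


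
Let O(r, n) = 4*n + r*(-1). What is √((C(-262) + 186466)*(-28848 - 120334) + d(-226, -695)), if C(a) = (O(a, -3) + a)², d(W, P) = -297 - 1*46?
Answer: I*√27838853363 ≈ 1.6685e+5*I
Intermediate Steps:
O(r, n) = -r + 4*n (O(r, n) = 4*n - r = -r + 4*n)
d(W, P) = -343 (d(W, P) = -297 - 46 = -343)
C(a) = 144 (C(a) = ((-a + 4*(-3)) + a)² = ((-a - 12) + a)² = ((-12 - a) + a)² = (-12)² = 144)
√((C(-262) + 186466)*(-28848 - 120334) + d(-226, -695)) = √((144 + 186466)*(-28848 - 120334) - 343) = √(186610*(-149182) - 343) = √(-27838853020 - 343) = √(-27838853363) = I*√27838853363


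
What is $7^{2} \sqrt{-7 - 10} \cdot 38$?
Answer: $1862 i \sqrt{17} \approx 7677.2 i$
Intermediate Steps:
$7^{2} \sqrt{-7 - 10} \cdot 38 = 49 \sqrt{-17} \cdot 38 = 49 i \sqrt{17} \cdot 38 = 1862 i \sqrt{17}$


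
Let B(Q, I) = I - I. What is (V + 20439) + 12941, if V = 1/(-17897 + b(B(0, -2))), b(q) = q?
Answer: 597401859/17897 ≈ 33380.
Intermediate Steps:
B(Q, I) = 0
V = -1/17897 (V = 1/(-17897 + 0) = 1/(-17897) = -1/17897 ≈ -5.5875e-5)
(V + 20439) + 12941 = (-1/17897 + 20439) + 12941 = 365796782/17897 + 12941 = 597401859/17897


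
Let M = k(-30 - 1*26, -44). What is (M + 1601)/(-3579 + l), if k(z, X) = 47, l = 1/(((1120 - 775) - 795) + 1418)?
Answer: -1595264/3464471 ≈ -0.46046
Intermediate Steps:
l = 1/968 (l = 1/((345 - 795) + 1418) = 1/(-450 + 1418) = 1/968 ≈ 0.0010331)
M = 47
(M + 1601)/(-3579 + l) = (47 + 1601)/(-3579 + 1/968) = 1648/(-3464471/968) = 1648*(-968/3464471) = -1595264/3464471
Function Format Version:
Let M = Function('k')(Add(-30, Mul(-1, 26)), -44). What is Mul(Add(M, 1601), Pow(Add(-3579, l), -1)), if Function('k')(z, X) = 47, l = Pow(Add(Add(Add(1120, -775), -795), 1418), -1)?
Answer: Rational(-1595264, 3464471) ≈ -0.46046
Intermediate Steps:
l = Rational(1, 968) (l = Pow(Add(Add(345, -795), 1418), -1) = Pow(Add(-450, 1418), -1) = Pow(968, -1) = Rational(1, 968) ≈ 0.0010331)
M = 47
Mul(Add(M, 1601), Pow(Add(-3579, l), -1)) = Mul(Add(47, 1601), Pow(Add(-3579, Rational(1, 968)), -1)) = Mul(1648, Pow(Rational(-3464471, 968), -1)) = Mul(1648, Rational(-968, 3464471)) = Rational(-1595264, 3464471)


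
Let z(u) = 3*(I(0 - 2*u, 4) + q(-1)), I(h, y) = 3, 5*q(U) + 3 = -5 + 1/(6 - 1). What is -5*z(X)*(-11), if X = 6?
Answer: 1188/5 ≈ 237.60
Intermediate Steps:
q(U) = -39/25 (q(U) = -⅗ + (-5 + 1/(6 - 1))/5 = -⅗ + (-5 + 1/5)/5 = -⅗ + (-5 + ⅕)/5 = -⅗ + (⅕)*(-24/5) = -⅗ - 24/25 = -39/25)
z(u) = 108/25 (z(u) = 3*(3 - 39/25) = 3*(36/25) = 108/25)
-5*z(X)*(-11) = -5*108/25*(-11) = -108/5*(-11) = 1188/5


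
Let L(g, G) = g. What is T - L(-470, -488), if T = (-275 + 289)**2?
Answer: 666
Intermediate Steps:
T = 196 (T = 14**2 = 196)
T - L(-470, -488) = 196 - 1*(-470) = 196 + 470 = 666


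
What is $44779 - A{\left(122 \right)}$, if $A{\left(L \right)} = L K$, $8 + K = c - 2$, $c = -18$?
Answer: $48195$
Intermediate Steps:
$K = -28$ ($K = -8 - 20 = -28$)
$A{\left(L \right)} = - 28 L$ ($A{\left(L \right)} = L \left(-28\right) = - 28 L$)
$44779 - A{\left(122 \right)} = 44779 - \left(-28\right) 122 = 44779 - -3416 = 44779 + 3416 = 48195$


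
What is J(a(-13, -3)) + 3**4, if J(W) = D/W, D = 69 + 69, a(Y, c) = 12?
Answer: 185/2 ≈ 92.500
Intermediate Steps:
D = 138
J(W) = 138/W
J(a(-13, -3)) + 3**4 = 138/12 + 3**4 = 138*(1/12) + 81 = 23/2 + 81 = 185/2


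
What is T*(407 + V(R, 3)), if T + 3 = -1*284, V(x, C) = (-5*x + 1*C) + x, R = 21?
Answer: -93562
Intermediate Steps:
V(x, C) = C - 4*x (V(x, C) = (-5*x + C) + x = (C - 5*x) + x = C - 4*x)
T = -287 (T = -3 - 1*284 = -3 - 284 = -287)
T*(407 + V(R, 3)) = -287*(407 + (3 - 4*21)) = -287*(407 + (3 - 84)) = -287*(407 - 81) = -287*326 = -93562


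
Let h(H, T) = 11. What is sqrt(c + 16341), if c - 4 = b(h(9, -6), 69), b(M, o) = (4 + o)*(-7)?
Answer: sqrt(15834) ≈ 125.83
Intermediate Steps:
b(M, o) = -28 - 7*o
c = -507 (c = 4 + (-28 - 7*69) = 4 + (-28 - 483) = 4 - 511 = -507)
sqrt(c + 16341) = sqrt(-507 + 16341) = sqrt(15834)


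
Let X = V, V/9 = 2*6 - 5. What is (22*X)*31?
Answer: 42966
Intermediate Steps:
V = 63 (V = 9*(2*6 - 5) = 9*(12 - 5) = 9*7 = 63)
X = 63
(22*X)*31 = (22*63)*31 = 1386*31 = 42966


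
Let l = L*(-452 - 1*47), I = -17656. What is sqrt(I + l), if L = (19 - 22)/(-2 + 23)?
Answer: 3*I*sqrt(95739)/7 ≈ 132.61*I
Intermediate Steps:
L = -1/7 (L = -3/21 = -3*1/21 = -1/7 ≈ -0.14286)
l = 499/7 (l = -(-452 - 1*47)/7 = -(-452 - 47)/7 = -1/7*(-499) = 499/7 ≈ 71.286)
sqrt(I + l) = sqrt(-17656 + 499/7) = sqrt(-123093/7) = 3*I*sqrt(95739)/7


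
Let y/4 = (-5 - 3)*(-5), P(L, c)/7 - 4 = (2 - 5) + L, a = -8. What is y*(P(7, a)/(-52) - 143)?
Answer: -299680/13 ≈ -23052.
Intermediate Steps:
P(L, c) = 7 + 7*L (P(L, c) = 28 + 7*((2 - 5) + L) = 28 + 7*(-3 + L) = 28 + (-21 + 7*L) = 7 + 7*L)
y = 160 (y = 4*((-5 - 3)*(-5)) = 4*(-8*(-5)) = 4*40 = 160)
y*(P(7, a)/(-52) - 143) = 160*((7 + 7*7)/(-52) - 143) = 160*((7 + 49)*(-1/52) - 143) = 160*(56*(-1/52) - 143) = 160*(-14/13 - 143) = 160*(-1873/13) = -299680/13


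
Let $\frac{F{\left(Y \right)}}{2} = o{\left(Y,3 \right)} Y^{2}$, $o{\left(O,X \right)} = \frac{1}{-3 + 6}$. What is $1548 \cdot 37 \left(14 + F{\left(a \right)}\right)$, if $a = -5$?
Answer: $1756464$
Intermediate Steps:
$o{\left(O,X \right)} = \frac{1}{3}$
$F{\left(Y \right)} = \frac{2 Y^{2}}{3}$ ($F{\left(Y \right)} = 2 \frac{Y^{2}}{3} = \frac{2 Y^{2}}{3}$)
$1548 \cdot 37 \left(14 + F{\left(a \right)}\right) = 1548 \cdot 37 \left(14 + \frac{2 \left(-5\right)^{2}}{3}\right) = 1548 \cdot 37 \left(14 + \frac{2}{3} \cdot 25\right) = 1548 \cdot 37 \left(14 + \frac{50}{3}\right) = 1548 \cdot 37 \cdot \frac{92}{3} = 1548 \cdot \frac{3404}{3} = 1756464$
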